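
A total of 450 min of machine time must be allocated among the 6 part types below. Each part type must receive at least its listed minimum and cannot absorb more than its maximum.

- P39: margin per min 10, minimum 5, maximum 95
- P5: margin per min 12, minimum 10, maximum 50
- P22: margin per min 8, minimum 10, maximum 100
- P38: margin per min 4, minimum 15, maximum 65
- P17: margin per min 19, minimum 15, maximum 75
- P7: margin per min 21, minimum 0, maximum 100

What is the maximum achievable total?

5995

Meeting every minimum uses 5+10+10+15+15+0 = 55 min, leaving 395.
Order the part types by margin per min: P7 21 > P17 19 > P5 12 > P39 10 > P22 8 > P38 4.
Give P7 100 more to hit its cap of 100 ; 295 left.
Give P17 60 more to hit its cap of 75 ; 235 left.
Give P5 40 more to hit its cap of 50 ; 195 left.
Give P39 90 more to hit its cap of 95 ; 105 left.
P22 takes 90 more to reach its cap of 100 ; 15 left.
P38 has room for 50 more but only 15 remain, so it gets 30.
Total = 10×95 + 12×50 + 8×100 + 4×30 + 19×75 + 21×100 = 5995.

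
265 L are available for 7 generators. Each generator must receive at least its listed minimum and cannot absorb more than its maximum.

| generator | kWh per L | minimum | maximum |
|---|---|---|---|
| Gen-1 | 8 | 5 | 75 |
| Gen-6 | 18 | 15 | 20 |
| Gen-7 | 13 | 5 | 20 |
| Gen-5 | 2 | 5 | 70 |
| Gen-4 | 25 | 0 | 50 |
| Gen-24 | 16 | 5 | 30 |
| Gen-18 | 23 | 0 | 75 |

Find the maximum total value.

Meeting every minimum uses 5+15+5+5+0+5+0 = 35 L, leaving 230.
Rank by kWh per L: Gen-4 25 > Gen-18 23 > Gen-6 18 > Gen-24 16 > Gen-7 13 > Gen-1 8 > Gen-5 2.
Gen-4: +50 to 50 (cap) ; 180 left.
Gen-18 takes 75 more to reach its cap of 75 ; 105 left.
Gen-6: +5 to 20 (cap) ; 100 left.
Gen-24: +25 to 30 (cap) ; 75 left.
Gen-7 takes 15 more to reach its cap of 20 ; 60 left.
Gen-1: +60 (room for 70) → 65. Pool exhausted.
Total = 8×65 + 18×20 + 13×20 + 2×5 + 25×50 + 16×30 + 23×75 = 4605.

4605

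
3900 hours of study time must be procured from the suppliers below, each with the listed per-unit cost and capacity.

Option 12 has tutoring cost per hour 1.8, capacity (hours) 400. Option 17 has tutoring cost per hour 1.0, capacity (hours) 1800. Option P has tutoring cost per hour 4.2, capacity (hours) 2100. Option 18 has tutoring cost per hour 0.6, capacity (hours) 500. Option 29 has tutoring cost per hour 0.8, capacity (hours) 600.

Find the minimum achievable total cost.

Fill from the cheapest supplier first.
Option 18 at 0.6: take all 500 hours → 3400 still needed.
Option 29 at 0.8: take all 600 hours → 2800 still needed.
Option 17 at 1.0: take all 1800 hours → 1000 still needed.
Option 12 at 1.8: take all 400 hours → 600 still needed.
Option P (4.2): take the remaining 600 → done.
Cost = 500×0.6 + 600×0.8 + 1800×1.0 + 400×1.8 + 600×4.2 = 5820.

5820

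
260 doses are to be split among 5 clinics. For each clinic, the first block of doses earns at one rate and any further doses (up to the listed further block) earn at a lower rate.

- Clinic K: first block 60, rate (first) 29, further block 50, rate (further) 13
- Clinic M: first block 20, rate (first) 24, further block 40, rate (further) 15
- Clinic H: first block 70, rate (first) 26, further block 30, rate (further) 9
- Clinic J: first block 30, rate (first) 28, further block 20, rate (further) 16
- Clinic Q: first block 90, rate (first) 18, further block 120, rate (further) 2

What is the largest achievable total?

6320

Treat each block as its own option and order by rate: Clinic K/T1 29 > Clinic J/T1 28 > Clinic H/T1 26 > Clinic M/T1 24 > Clinic Q/T1 18 > Clinic J/T2 16 > Clinic M/T2 15 > Clinic K/T2 13 > Clinic H/T2 9 > Clinic Q/T2 2.
Fill Clinic K T1 block (60 at 29) — 200 left.
Clinic J T1 at 28: fill all 30 — 170 left.
Clinic H T1 at 26: fill all 70 — 100 left.
Clinic M/T1 (24): +20 — 80 left.
Clinic Q/T1: +80 of 90 at 18; pool empty.
Total = 29×60 + 28×30 + 26×70 + 24×20 + 18×80 = 6320.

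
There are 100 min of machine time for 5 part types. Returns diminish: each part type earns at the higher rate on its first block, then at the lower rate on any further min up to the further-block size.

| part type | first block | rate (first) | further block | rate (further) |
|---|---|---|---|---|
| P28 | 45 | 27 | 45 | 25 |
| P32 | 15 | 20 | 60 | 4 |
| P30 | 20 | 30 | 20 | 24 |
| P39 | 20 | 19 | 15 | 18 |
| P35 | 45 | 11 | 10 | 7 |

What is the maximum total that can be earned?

2690

Treat each block as its own option and order by rate: P30/T1 30 > P28/T1 27 > P28/T2 25 > P30/T2 24 > P32/T1 20 > P39/T1 19 > P39/T2 18 > P35/T1 11 > P35/T2 7 > P32/T2 4.
P30/T1 (30): +20 ; 80 left.
Fill P28 T1 block (45 at 27) ; 35 left.
P28 T2 at 25: only 35 left, fill 35.
Total = 30×20 + 27×45 + 25×35 = 2690.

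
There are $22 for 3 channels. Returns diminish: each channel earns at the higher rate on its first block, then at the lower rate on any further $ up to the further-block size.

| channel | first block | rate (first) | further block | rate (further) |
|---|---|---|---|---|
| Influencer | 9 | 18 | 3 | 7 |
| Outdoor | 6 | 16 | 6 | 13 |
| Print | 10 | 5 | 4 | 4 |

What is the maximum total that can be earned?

343

Treat each block as its own option and order by rate: Influencer/T1 18 > Outdoor/T1 16 > Outdoor/T2 13 > Influencer/T2 7 > Print/T1 5 > Print/T2 4.
Influencer T1 at 18: fill all 9 → 13 left.
Outdoor T1 at 16: fill all 6 → 7 left.
Fill Outdoor T2 block (6 at 13) → 1 left.
Influencer T2 at 7: only 1 left, fill 1.
Total = 18×9 + 16×6 + 13×6 + 7×1 = 343.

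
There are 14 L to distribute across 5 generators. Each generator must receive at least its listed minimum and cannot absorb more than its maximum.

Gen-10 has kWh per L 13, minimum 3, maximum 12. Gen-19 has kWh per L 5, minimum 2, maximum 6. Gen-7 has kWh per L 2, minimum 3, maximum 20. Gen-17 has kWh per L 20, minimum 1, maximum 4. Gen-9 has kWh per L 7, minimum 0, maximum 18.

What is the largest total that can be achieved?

Meeting every minimum uses 3+2+3+1+0 = 9 L, leaving 5.
Highest kWh per L first: Gen-17 20 > Gen-10 13 > Gen-9 7 > Gen-19 5 > Gen-7 2.
Gen-17: +3 to 4 (cap) ; 2 left.
Only 2 left; Gen-10 takes them to reach 5.
Total = 13×5 + 5×2 + 2×3 + 20×4 = 161.

161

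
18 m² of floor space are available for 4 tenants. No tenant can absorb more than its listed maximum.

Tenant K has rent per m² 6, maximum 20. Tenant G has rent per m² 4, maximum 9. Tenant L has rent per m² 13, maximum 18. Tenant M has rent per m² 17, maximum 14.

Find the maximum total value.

Order the tenants by rent per m²: Tenant M 17 > Tenant L 13 > Tenant K 6 > Tenant G 4.
Give Tenant M 14 to hit its cap of 14 → 4 left.
Tenant L has room for 18 but only 4 remain, so it gets 4.
Total = 13×4 + 17×14 = 290.

290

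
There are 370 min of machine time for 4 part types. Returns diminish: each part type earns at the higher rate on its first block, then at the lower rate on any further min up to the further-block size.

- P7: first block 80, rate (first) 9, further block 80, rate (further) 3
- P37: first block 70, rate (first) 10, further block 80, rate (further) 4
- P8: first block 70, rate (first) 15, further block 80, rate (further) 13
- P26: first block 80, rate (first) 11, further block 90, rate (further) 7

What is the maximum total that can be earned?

Treat each block as its own option and order by rate: P8/tier1 15 > P8/tier2 13 > P26/tier1 11 > P37/tier1 10 > P7/tier1 9 > P26/tier2 7 > P37/tier2 4 > P7/tier2 3.
P8/tier1 (15): +70 → 300 left.
P8/tier2 (13): +80 → 220 left.
Fill P26 tier1 block (80 at 11) → 140 left.
P37/tier1 (10): +70 → 70 left.
P7 tier1 at 9: only 70 left, fill 70.
Total = 15×70 + 13×80 + 11×80 + 10×70 + 9×70 = 4300.

4300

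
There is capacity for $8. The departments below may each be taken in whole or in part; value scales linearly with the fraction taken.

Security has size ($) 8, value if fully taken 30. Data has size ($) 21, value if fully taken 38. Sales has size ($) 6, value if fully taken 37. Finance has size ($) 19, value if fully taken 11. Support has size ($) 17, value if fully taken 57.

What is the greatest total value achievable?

44.5

Best value per unit of size first: Sales 37/6≈6.17, Security 30/8≈3.75, Support 57/17≈3.35, Data 38/21≈1.81, Finance 11/19≈0.579.
All 6 $ of Sales fit (value 37) ; 2 remain.
2 $ left: a 2/8 share of Security gives 30×2/8 = 7.5.
Total value = 44.5.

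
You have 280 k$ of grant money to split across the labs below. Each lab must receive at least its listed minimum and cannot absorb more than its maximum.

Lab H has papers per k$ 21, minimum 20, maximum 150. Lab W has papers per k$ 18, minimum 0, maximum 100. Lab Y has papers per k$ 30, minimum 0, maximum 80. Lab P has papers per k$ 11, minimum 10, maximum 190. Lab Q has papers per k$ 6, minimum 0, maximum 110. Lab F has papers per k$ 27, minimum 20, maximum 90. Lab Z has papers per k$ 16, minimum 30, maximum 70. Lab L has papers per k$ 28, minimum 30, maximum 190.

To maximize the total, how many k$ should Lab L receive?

Meeting every minimum uses 20+0+0+10+0+20+30+30 = 110 k$, leaving 170.
Order the labs by papers per k$: Lab Y 30 > Lab L 28 > Lab F 27 > Lab H 21 > Lab W 18 > Lab Z 16 > Lab P 11 > Lab Q 6.
Lab Y: +80 to 80 (cap) — 90 left.
Lab L: +90 (room for 160) → 120. Pool exhausted.

120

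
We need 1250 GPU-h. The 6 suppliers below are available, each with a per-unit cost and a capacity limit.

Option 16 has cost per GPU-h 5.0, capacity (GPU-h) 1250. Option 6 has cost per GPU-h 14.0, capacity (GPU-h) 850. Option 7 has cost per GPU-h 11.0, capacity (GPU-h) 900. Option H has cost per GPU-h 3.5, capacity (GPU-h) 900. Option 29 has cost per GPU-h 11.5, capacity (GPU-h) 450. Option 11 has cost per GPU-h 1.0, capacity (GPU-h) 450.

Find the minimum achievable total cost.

Cheapest first:
Option 11 at 1.0: take all 450 GPU-h ; 800 still needed.
Option H (3.5): take the remaining 800 ; done.
Option 16, Option 7, Option 29, Option 6: unused.
Cost = 450×1.0 + 800×3.5 = 3250.

3250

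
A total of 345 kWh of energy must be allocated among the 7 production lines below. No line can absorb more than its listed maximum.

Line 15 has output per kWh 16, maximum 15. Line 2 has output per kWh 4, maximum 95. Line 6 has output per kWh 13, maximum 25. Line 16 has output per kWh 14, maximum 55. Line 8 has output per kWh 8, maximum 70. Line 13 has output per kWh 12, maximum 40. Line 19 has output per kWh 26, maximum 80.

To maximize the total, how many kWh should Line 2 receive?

60

Rank by output per kWh: Line 19 26 > Line 15 16 > Line 16 14 > Line 6 13 > Line 13 12 > Line 8 8 > Line 2 4.
Line 19: +80 to 80 (cap) → 265 left.
Line 15 takes 15 to reach its cap of 15 → 250 left.
Line 16 takes 55 to reach its cap of 55 → 195 left.
Line 6: +25 to 25 (cap) → 170 left.
Line 13: +40 to 40 (cap) → 130 left.
Line 8: +70 to 70 (cap) → 60 left.
Only 60 left; Line 2 takes them to reach 60.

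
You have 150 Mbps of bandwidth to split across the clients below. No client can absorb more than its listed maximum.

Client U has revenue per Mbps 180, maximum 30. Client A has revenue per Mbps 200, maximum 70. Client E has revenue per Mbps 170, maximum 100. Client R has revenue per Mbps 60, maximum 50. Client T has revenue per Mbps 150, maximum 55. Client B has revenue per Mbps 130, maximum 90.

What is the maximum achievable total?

27900

Highest revenue per Mbps first: Client A 200 > Client U 180 > Client E 170 > Client T 150 > Client B 130 > Client R 60.
Give Client A 70 to hit its cap of 70 — 80 left.
Give Client U 30 to hit its cap of 30 — 50 left.
Client E: +50 (room for 100) → 50. Pool exhausted.
Total = 180×30 + 200×70 + 170×50 = 27900.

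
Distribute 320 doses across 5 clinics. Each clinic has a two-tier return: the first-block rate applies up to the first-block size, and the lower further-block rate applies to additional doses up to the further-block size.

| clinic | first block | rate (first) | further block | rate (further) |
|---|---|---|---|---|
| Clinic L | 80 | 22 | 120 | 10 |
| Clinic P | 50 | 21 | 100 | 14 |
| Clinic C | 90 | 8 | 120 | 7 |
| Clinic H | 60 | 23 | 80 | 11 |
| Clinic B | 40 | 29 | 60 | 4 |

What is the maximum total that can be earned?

6610

Rank every tier by rate: Clinic B/first 29 > Clinic H/first 23 > Clinic L/first 22 > Clinic P/first 21 > Clinic P/second 14 > Clinic H/second 11 > Clinic L/second 10 > Clinic C/first 8 > Clinic C/second 7 > Clinic B/second 4.
Fill Clinic B first block (40 at 29) → 280 left.
Fill Clinic H first block (60 at 23) → 220 left.
Clinic L/first (22): +80 → 140 left.
Fill Clinic P first block (50 at 21) → 90 left.
90 remain; put them into Clinic P second at 14.
Total = 29×40 + 23×60 + 22×80 + 21×50 + 14×90 = 6610.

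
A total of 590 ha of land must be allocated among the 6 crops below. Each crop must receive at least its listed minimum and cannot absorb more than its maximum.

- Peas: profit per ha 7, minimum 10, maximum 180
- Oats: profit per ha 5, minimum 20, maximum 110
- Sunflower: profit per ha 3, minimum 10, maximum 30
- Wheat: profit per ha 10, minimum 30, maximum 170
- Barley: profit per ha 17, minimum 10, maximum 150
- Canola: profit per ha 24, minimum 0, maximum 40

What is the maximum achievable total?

6700

Meeting every minimum uses 10+20+10+30+10+0 = 80 ha, leaving 510.
Order the crops by profit per ha: Canola 24 > Barley 17 > Wheat 10 > Peas 7 > Oats 5 > Sunflower 3.
Give Canola 40 more to hit its cap of 40 ; 470 left.
Give Barley 140 more to hit its cap of 150 ; 330 left.
Give Wheat 140 more to hit its cap of 170 ; 190 left.
Peas: +170 to 180 (cap) ; 20 left.
Only 20 left; Oats takes them to reach 40.
Total = 7×180 + 5×40 + 3×10 + 10×170 + 17×150 + 24×40 = 6700.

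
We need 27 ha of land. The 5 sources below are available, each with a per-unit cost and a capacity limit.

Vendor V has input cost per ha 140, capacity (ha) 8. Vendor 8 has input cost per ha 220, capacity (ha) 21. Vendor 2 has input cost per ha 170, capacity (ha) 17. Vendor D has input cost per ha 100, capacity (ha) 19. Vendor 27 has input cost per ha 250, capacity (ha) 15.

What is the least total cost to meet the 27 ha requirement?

3020

Cheapest first:
Vendor D at 100: take all 19 ha — 8 still needed.
Vendor V at 140: take all 8 ha — 0 still needed.
Vendor 2, Vendor 8, Vendor 27: unused.
Cost = 19×100 + 8×140 = 3020.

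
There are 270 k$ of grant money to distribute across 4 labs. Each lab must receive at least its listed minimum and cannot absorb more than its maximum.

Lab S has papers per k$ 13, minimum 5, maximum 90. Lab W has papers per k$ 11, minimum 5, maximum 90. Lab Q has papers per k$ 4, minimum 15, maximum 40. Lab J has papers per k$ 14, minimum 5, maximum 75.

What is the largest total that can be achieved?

Meeting every minimum uses 5+5+15+5 = 30 k$, leaving 240.
Rank by papers per k$: Lab J 14 > Lab S 13 > Lab W 11 > Lab Q 4.
Lab J takes 70 more to reach its cap of 75 ; 170 left.
Give Lab S 85 more to hit its cap of 90 ; 85 left.
Lab W takes 85 more to reach its cap of 90 ; 0 left.
Total = 13×90 + 11×90 + 4×15 + 14×75 = 3270.

3270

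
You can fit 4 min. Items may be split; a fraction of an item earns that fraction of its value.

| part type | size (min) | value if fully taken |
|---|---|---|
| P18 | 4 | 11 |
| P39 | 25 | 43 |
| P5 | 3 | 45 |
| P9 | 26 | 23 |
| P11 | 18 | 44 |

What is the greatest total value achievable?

47.75

Sort by value density: P5 45/3≈15, P18 11/4≈2.75, P11 44/18≈2.44, P39 43/25≈1.72, P9 23/26≈0.885.
All 3 min of P5 fit (value 45) → 1 remain.
1 min left: a 1/4 share of P18 gives 11×1/4 = 2.75.
Total value = 47.75.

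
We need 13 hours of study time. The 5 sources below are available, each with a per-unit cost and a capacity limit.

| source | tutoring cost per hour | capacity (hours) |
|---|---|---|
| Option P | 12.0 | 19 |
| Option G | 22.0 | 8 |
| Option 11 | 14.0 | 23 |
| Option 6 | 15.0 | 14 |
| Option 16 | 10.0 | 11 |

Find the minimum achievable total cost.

134

Use sources in increasing cost order.
Take 11 from Option 16 at 10.0 — need 2 more.
Option P (12.0): take the remaining 2 — done.
Option 11, Option 6, Option G: unused.
Cost = 11×10.0 + 2×12.0 = 134.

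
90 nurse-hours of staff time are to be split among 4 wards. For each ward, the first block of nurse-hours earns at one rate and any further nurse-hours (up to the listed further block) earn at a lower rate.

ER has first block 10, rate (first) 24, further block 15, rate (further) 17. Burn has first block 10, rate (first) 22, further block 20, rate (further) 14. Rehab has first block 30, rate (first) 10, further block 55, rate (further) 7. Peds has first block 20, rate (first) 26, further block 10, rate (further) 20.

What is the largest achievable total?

1765

Rank every tier by rate: Peds/T1 26 > ER/T1 24 > Burn/T1 22 > Peds/T2 20 > ER/T2 17 > Burn/T2 14 > Rehab/T1 10 > Rehab/T2 7.
Fill Peds T1 block (20 at 26) ; 70 left.
ER T1 at 24: fill all 10 ; 60 left.
Burn/T1 (22): +10 ; 50 left.
Peds T2 at 20: fill all 10 ; 40 left.
ER/T2 (17): +15 ; 25 left.
Burn T2 at 14: fill all 20 ; 5 left.
Rehab/T1: +5 of 30 at 10; pool empty.
Total = 26×20 + 24×10 + 22×10 + 20×10 + 17×15 + 14×20 + 10×5 = 1765.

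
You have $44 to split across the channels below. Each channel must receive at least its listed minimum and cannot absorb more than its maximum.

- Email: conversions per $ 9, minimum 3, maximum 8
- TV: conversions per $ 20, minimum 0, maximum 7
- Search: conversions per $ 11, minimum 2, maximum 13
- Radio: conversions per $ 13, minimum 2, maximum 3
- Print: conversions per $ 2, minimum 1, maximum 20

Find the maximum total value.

Meeting every minimum uses 3+0+2+2+1 = 8 $, leaving 36.
Rank by conversions per $: TV 20 > Radio 13 > Search 11 > Email 9 > Print 2.
TV takes 7 more to reach its cap of 7 → 29 left.
Give Radio 1 more to hit its cap of 3 → 28 left.
Search: +11 to 13 (cap) → 17 left.
Email takes 5 more to reach its cap of 8 → 12 left.
Print has room for 19 more but only 12 remain, so it gets 13.
Total = 9×8 + 20×7 + 11×13 + 13×3 + 2×13 = 420.

420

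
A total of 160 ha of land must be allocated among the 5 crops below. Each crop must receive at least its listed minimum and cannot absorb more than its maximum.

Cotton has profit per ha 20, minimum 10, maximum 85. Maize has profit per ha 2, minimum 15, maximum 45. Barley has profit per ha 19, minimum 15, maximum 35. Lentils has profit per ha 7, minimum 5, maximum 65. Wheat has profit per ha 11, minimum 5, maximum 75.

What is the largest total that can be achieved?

2650

Meeting every minimum uses 10+15+15+5+5 = 50 ha, leaving 110.
Highest profit per ha first: Cotton 20 > Barley 19 > Wheat 11 > Lentils 7 > Maize 2.
Cotton: +75 to 85 (cap) — 35 left.
Give Barley 20 more to hit its cap of 35 — 15 left.
Wheat has room for 70 more but only 15 remain, so it gets 20.
Total = 20×85 + 2×15 + 19×35 + 7×5 + 11×20 = 2650.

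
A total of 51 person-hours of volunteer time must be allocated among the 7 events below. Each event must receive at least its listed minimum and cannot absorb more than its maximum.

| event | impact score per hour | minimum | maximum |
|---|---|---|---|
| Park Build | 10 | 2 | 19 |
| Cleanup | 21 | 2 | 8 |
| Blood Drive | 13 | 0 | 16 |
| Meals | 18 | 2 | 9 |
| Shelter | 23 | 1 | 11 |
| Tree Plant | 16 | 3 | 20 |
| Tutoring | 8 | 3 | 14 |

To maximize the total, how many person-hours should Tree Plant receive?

18

Meeting every minimum uses 2+2+0+2+1+3+3 = 13 person-hours, leaving 38.
Highest impact score per hour first: Shelter 23 > Cleanup 21 > Meals 18 > Tree Plant 16 > Blood Drive 13 > Park Build 10 > Tutoring 8.
Shelter takes 10 more to reach its cap of 11 ; 28 left.
Cleanup: +6 to 8 (cap) ; 22 left.
Meals: +7 to 9 (cap) ; 15 left.
Tree Plant has room for 17 more but only 15 remain, so it gets 18.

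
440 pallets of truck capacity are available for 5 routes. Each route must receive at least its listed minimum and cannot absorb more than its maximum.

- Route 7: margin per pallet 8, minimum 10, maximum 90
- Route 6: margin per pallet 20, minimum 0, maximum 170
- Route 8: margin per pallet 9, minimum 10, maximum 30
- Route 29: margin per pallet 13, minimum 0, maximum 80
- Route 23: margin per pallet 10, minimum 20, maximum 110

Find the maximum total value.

Meeting every minimum uses 10+0+10+0+20 = 40 pallets, leaving 400.
Highest margin per pallet first: Route 6 20 > Route 29 13 > Route 23 10 > Route 8 9 > Route 7 8.
Route 6 takes 170 more to reach its cap of 170 ; 230 left.
Route 29: +80 to 80 (cap) ; 150 left.
Route 23 takes 90 more to reach its cap of 110 ; 60 left.
Route 8 takes 20 more to reach its cap of 30 ; 40 left.
Route 7: +40 (room for 80) → 50. Pool exhausted.
Total = 8×50 + 20×170 + 9×30 + 13×80 + 10×110 = 6210.

6210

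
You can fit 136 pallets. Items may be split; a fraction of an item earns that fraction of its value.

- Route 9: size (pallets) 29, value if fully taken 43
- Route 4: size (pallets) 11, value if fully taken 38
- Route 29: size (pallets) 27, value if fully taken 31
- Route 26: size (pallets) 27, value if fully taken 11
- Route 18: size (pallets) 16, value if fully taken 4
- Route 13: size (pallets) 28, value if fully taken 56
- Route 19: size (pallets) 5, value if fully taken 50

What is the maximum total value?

Sort by value density: Route 19 50/5≈10, Route 4 38/11≈3.45, Route 13 56/28≈2, Route 9 43/29≈1.48, Route 29 31/27≈1.15, Route 26 11/27≈0.407, Route 18 4/16≈0.25.
Route 19: take in full, 5 pallets for value 50 → 131 left.
Take all of Route 4 (11 pallets, value 38) → 120 pallets left.
Route 13: take in full, 28 pallets for value 56 → 92 left.
Take all of Route 9 (29 pallets, value 43) → 63 pallets left.
Take all of Route 29 (27 pallets, value 31) → 36 pallets left.
Take all of Route 26 (27 pallets, value 11) → 9 pallets left.
9 pallets left: a 9/16 share of Route 18 gives 4×9/16 = 2.25.
Total value = 231.25.

231.25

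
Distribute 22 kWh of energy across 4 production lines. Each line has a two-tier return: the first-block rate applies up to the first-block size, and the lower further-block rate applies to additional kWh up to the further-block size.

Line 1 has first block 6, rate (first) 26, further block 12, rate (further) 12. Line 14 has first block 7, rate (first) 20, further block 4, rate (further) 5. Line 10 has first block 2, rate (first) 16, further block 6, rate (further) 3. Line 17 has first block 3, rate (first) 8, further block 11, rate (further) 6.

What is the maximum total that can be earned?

Order all 8 blocks by rate: Line 1/T1 26 > Line 14/T1 20 > Line 10/T1 16 > Line 1/T2 12 > Line 17/T1 8 > Line 17/T2 6 > Line 14/T2 5 > Line 10/T2 3.
Line 1/T1 (26): +6 → 16 left.
Line 14/T1 (20): +7 → 9 left.
Line 10 T1 at 16: fill all 2 → 7 left.
Line 1 T2 at 12: only 7 left, fill 7.
Total = 26×6 + 20×7 + 16×2 + 12×7 = 412.

412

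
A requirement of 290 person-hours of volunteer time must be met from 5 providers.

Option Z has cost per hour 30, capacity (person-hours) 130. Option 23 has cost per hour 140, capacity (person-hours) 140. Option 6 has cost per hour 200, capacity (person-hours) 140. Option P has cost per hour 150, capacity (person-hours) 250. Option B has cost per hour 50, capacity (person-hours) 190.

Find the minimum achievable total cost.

Use providers in increasing cost order.
Option Z (30): use full 130 → 160 person-hours to go.
Option B at 50: take 160 of its 190 → requirement met.
Option 23, Option P, Option 6: unused.
Cost = 130×30 + 160×50 = 11900.

11900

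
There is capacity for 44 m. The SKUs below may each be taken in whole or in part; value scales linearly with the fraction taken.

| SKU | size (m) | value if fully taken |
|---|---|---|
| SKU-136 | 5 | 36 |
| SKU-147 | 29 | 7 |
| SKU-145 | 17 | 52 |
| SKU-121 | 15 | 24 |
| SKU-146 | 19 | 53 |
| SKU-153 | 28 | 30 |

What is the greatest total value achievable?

145.8

Best value per unit of size first: SKU-136 36/5≈7.2, SKU-145 52/17≈3.06, SKU-146 53/19≈2.79, SKU-121 24/15≈1.6, SKU-153 30/28≈1.07, SKU-147 7/29≈0.241.
Take all of SKU-136 (5 m, value 36) ; 39 m left.
SKU-145: take in full, 17 m for value 52 ; 22 left.
All 19 m of SKU-146 fit (value 53) ; 3 remain.
3 m left: a 3/15 share of SKU-121 gives 24×3/15 = 4.8.
Total value = 145.8.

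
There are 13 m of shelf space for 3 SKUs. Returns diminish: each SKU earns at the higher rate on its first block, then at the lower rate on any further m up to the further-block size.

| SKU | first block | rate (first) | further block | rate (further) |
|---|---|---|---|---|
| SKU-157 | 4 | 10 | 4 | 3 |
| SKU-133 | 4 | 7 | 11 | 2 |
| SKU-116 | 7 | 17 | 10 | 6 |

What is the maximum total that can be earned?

Rank every tier by rate: SKU-116/first 17 > SKU-157/first 10 > SKU-133/first 7 > SKU-116/second 6 > SKU-157/second 3 > SKU-133/second 2.
SKU-116/first (17): +7 — 6 left.
SKU-157 first at 10: fill all 4 — 2 left.
SKU-133 first at 7: only 2 left, fill 2.
Total = 17×7 + 10×4 + 7×2 = 173.

173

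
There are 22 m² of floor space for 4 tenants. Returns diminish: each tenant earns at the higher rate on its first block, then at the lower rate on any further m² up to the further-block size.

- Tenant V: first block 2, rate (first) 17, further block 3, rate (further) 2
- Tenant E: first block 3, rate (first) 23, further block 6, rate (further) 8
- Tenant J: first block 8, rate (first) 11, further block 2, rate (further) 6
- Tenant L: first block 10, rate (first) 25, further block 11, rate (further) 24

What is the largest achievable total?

537

Order all 8 blocks by rate: Tenant L/first 25 > Tenant L/second 24 > Tenant E/first 23 > Tenant V/first 17 > Tenant J/first 11 > Tenant E/second 8 > Tenant J/second 6 > Tenant V/second 2.
Tenant L first at 25: fill all 10 ; 12 left.
Fill Tenant L second block (11 at 24) ; 1 left.
1 remain; put them into Tenant E first at 23.
Total = 25×10 + 24×11 + 23×1 = 537.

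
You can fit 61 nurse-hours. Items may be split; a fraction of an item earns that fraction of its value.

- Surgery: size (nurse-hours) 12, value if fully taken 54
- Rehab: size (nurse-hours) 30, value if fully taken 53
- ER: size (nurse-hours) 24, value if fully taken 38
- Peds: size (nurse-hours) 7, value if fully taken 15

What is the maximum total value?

141

Best value per unit of size first: Surgery 54/12≈4.5, Peds 15/7≈2.14, Rehab 53/30≈1.77, ER 38/24≈1.58.
All 12 nurse-hours of Surgery fit (value 54) — 49 remain.
Take all of Peds (7 nurse-hours, value 15) — 42 nurse-hours left.
All 30 nurse-hours of Rehab fit (value 53) — 12 remain.
Fill the last 12 nurse-hours with part of ER: 12/24 of it earns 19.
Total value = 141.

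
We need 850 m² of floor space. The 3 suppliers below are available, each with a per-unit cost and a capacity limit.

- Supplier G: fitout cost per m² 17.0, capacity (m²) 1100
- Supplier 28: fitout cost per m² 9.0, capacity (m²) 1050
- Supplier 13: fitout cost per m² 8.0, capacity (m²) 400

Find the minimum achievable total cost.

Fill from the cheapest supplier first.
Supplier 13 (8.0): use full 400 — 450 m² to go.
Supplier 28 at 9.0: take 450 of its 1050 — requirement met.
Supplier G: unused.
Cost = 400×8.0 + 450×9.0 = 7250.

7250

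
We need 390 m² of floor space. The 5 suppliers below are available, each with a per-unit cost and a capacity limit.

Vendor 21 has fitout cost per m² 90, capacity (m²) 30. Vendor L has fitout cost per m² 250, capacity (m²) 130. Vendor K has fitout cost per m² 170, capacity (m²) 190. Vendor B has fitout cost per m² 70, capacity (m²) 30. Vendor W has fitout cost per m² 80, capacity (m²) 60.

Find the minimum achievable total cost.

61900

Use suppliers in increasing cost order.
Vendor B at 70: take all 30 m² → 360 still needed.
Vendor W at 80: take all 60 m² → 300 still needed.
Vendor 21 (90): use full 30 → 270 m² to go.
Vendor K (170): use full 190 → 80 m² to go.
Vendor L at 250: take 80 of its 130 → requirement met.
Cost = 30×70 + 60×80 + 30×90 + 190×170 + 80×250 = 61900.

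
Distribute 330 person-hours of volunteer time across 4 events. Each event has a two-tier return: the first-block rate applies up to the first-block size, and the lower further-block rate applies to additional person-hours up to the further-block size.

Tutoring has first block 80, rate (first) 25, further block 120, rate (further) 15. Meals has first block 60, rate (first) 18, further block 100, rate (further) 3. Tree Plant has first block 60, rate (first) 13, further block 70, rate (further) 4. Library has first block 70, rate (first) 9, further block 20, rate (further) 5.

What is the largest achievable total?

5750

Treat each block as its own option and order by rate: Tutoring/T1 25 > Meals/T1 18 > Tutoring/T2 15 > Tree Plant/T1 13 > Library/T1 9 > Library/T2 5 > Tree Plant/T2 4 > Meals/T2 3.
Fill Tutoring T1 block (80 at 25) ; 250 left.
Fill Meals T1 block (60 at 18) ; 190 left.
Tutoring T2 at 15: fill all 120 ; 70 left.
Tree Plant/T1 (13): +60 ; 10 left.
Library T1 at 9: only 10 left, fill 10.
Total = 25×80 + 18×60 + 15×120 + 13×60 + 9×10 = 5750.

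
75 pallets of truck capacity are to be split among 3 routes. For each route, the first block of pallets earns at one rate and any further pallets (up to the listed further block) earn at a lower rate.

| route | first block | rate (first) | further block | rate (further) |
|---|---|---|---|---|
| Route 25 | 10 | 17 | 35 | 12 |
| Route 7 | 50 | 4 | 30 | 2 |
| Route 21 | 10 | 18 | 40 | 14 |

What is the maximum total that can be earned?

1090

Treat each block as its own option and order by rate: Route 21/first 18 > Route 25/first 17 > Route 21/second 14 > Route 25/second 12 > Route 7/first 4 > Route 7/second 2.
Route 21/first (18): +10 → 65 left.
Route 25/first (17): +10 → 55 left.
Fill Route 21 second block (40 at 14) → 15 left.
Route 25/second: +15 of 35 at 12; pool empty.
Total = 18×10 + 17×10 + 14×40 + 12×15 = 1090.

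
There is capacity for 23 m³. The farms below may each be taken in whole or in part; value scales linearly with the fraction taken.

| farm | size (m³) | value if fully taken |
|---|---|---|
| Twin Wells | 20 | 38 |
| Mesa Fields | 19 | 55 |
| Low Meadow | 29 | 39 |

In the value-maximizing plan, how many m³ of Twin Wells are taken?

Rank by value-to-size ratio: Mesa Fields 55/19≈2.89, Twin Wells 38/20≈1.9, Low Meadow 39/29≈1.34.
Mesa Fields: take in full, 19 m³ for value 55 ; 4 left.
Fill the last 4 m³ with part of Twin Wells: 4/20 of it earns 7.6.

4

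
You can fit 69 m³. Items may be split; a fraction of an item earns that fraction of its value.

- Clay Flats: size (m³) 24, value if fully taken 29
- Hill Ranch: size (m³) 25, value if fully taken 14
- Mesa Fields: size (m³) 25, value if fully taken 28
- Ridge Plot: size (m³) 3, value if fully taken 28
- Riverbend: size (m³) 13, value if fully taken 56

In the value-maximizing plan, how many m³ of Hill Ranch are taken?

Best value per unit of size first: Ridge Plot 28/3≈9.33, Riverbend 56/13≈4.31, Clay Flats 29/24≈1.21, Mesa Fields 28/25≈1.12, Hill Ranch 14/25≈0.56.
Ridge Plot: take in full, 3 m³ for value 28 — 66 left.
Take all of Riverbend (13 m³, value 56) — 53 m³ left.
Clay Flats: take in full, 24 m³ for value 29 — 29 left.
Take all of Mesa Fields (25 m³, value 28) — 4 m³ left.
Fill the last 4 m³ with part of Hill Ranch: 4/25 of it earns 2.24.

4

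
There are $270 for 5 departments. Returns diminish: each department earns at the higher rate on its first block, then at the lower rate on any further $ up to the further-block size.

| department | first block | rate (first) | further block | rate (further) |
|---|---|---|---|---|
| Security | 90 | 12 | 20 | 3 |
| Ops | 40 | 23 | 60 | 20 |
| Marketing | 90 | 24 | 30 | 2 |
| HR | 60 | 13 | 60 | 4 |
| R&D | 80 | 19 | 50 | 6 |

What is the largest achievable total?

5800

Order all 10 blocks by rate: Marketing/T1 24 > Ops/T1 23 > Ops/T2 20 > R&D/T1 19 > HR/T1 13 > Security/T1 12 > R&D/T2 6 > HR/T2 4 > Security/T2 3 > Marketing/T2 2.
Marketing/T1 (24): +90 ; 180 left.
Ops T1 at 23: fill all 40 ; 140 left.
Ops/T2 (20): +60 ; 80 left.
R&D/T1 (19): +80 ; 0 left.
Total = 24×90 + 23×40 + 20×60 + 19×80 = 5800.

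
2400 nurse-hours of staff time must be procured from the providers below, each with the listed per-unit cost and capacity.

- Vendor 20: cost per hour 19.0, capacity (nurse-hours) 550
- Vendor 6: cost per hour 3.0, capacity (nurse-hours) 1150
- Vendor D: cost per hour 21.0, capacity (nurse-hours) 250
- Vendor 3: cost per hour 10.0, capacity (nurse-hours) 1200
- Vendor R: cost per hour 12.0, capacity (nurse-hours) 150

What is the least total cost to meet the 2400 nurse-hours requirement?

Cheapest first:
Vendor 6 (3.0): use full 1150 ; 1250 nurse-hours to go.
Take 1200 from Vendor 3 at 10.0 ; need 50 more.
Vendor R (12.0): take the remaining 50 ; done.
Vendor 20, Vendor D: unused.
Cost = 1150×3.0 + 1200×10.0 + 50×12.0 = 16050.

16050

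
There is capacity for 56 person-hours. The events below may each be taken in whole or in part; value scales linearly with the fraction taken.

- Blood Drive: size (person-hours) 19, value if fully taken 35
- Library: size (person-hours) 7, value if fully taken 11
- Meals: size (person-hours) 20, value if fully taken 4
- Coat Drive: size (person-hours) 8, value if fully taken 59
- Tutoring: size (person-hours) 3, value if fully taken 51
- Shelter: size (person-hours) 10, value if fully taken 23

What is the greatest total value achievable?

180.8

Rank by value-to-size ratio: Tutoring 51/3≈17, Coat Drive 59/8≈7.38, Shelter 23/10≈2.3, Blood Drive 35/19≈1.84, Library 11/7≈1.57, Meals 4/20≈0.2.
Take all of Tutoring (3 person-hours, value 51) — 53 person-hours left.
All 8 person-hours of Coat Drive fit (value 59) — 45 remain.
Take all of Shelter (10 person-hours, value 23) — 35 person-hours left.
All 19 person-hours of Blood Drive fit (value 35) — 16 remain.
Library: take in full, 7 person-hours for value 11 — 9 left.
9 person-hours left: a 9/20 share of Meals gives 4×9/20 = 1.8.
Total value = 180.8.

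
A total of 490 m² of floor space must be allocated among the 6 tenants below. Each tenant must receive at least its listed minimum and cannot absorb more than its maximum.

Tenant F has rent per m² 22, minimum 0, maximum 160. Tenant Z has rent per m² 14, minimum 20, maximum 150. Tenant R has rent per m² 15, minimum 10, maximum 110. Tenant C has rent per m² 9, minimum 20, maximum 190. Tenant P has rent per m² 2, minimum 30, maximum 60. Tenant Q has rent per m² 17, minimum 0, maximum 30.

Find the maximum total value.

Meeting every minimum uses 0+20+10+20+30+0 = 80 m², leaving 410.
Order the tenants by rent per m²: Tenant F 22 > Tenant Q 17 > Tenant R 15 > Tenant Z 14 > Tenant C 9 > Tenant P 2.
Tenant F: +160 to 160 (cap) → 250 left.
Tenant Q takes 30 more to reach its cap of 30 → 220 left.
Tenant R: +100 to 110 (cap) → 120 left.
Tenant Z has room for 130 more but only 120 remain, so it gets 140.
Total = 22×160 + 14×140 + 15×110 + 9×20 + 2×30 + 17×30 = 7880.

7880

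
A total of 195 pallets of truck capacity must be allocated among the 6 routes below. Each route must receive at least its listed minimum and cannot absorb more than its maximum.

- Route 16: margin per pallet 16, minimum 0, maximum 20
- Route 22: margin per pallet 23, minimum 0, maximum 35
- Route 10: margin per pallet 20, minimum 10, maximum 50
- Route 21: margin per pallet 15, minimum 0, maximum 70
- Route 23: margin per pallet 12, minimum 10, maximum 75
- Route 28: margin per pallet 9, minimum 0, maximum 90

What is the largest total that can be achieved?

3415

Meeting every minimum uses 0+0+10+0+10+0 = 20 pallets, leaving 175.
Highest margin per pallet first: Route 22 23 > Route 10 20 > Route 16 16 > Route 21 15 > Route 23 12 > Route 28 9.
Route 22 takes 35 more to reach its cap of 35 ; 140 left.
Give Route 10 40 more to hit its cap of 50 ; 100 left.
Give Route 16 20 more to hit its cap of 20 ; 80 left.
Give Route 21 70 more to hit its cap of 70 ; 10 left.
Route 23: +10 (room for 65) → 20. Pool exhausted.
Total = 16×20 + 23×35 + 20×50 + 15×70 + 12×20 = 3415.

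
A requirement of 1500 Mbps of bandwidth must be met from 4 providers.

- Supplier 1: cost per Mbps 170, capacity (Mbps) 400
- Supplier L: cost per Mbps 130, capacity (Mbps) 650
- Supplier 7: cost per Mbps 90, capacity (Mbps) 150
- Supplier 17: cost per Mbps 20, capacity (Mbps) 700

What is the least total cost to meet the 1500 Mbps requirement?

Fill from the cheapest provider first.
Take 700 from Supplier 17 at 20 ; need 800 more.
Supplier 7 (90): use full 150 ; 650 Mbps to go.
Supplier L (130): use full 650 ; 0 Mbps to go.
Supplier 1: unused.
Cost = 700×20 + 150×90 + 650×130 = 112000.

112000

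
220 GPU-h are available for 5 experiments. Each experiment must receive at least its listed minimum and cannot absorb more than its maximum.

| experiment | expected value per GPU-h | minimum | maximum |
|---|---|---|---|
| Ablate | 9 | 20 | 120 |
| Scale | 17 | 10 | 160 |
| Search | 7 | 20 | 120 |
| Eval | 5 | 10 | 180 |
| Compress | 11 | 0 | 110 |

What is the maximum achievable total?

3200

Meeting every minimum uses 20+10+20+10+0 = 60 GPU-h, leaving 160.
Highest expected value per GPU-h first: Scale 17 > Compress 11 > Ablate 9 > Search 7 > Eval 5.
Scale takes 150 more to reach its cap of 160 — 10 left.
Only 10 left; Compress takes them to reach 10.
Total = 9×20 + 17×160 + 7×20 + 5×10 + 11×10 = 3200.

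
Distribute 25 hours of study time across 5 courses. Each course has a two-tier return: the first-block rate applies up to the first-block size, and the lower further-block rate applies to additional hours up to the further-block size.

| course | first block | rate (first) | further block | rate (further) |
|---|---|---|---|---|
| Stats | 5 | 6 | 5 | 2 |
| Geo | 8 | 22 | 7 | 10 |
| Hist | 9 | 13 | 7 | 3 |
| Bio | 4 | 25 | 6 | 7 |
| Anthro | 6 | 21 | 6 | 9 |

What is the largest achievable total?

Order all 10 blocks by rate: Bio/T1 25 > Geo/T1 22 > Anthro/T1 21 > Hist/T1 13 > Geo/T2 10 > Anthro/T2 9 > Bio/T2 7 > Stats/T1 6 > Hist/T2 3 > Stats/T2 2.
Fill Bio T1 block (4 at 25) → 21 left.
Geo T1 at 22: fill all 8 → 13 left.
Fill Anthro T1 block (6 at 21) → 7 left.
Hist T1 at 13: only 7 left, fill 7.
Total = 25×4 + 22×8 + 21×6 + 13×7 = 493.

493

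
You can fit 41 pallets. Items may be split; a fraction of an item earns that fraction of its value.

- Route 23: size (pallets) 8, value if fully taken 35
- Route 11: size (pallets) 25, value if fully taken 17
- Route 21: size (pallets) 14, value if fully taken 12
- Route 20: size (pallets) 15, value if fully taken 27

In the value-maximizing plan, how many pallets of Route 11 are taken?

4

Sort by value density: Route 23 35/8≈4.38, Route 20 27/15≈1.8, Route 21 12/14≈0.857, Route 11 17/25≈0.68.
All 8 pallets of Route 23 fit (value 35) → 33 remain.
Route 20: take in full, 15 pallets for value 27 → 18 left.
All 14 pallets of Route 21 fit (value 12) → 4 remain.
Fill the last 4 pallets with part of Route 11: 4/25 of it earns 2.72.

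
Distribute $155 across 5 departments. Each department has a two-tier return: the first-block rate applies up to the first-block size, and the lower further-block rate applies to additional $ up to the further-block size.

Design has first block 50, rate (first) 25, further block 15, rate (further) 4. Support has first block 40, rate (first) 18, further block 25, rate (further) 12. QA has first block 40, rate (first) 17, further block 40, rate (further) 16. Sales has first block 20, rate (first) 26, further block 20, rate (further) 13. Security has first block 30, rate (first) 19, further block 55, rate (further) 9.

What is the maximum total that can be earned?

3315

Order all 10 blocks by rate: Sales/T1 26 > Design/T1 25 > Security/T1 19 > Support/T1 18 > QA/T1 17 > QA/T2 16 > Sales/T2 13 > Support/T2 12 > Security/T2 9 > Design/T2 4.
Fill Sales T1 block (20 at 26) ; 135 left.
Design T1 at 25: fill all 50 ; 85 left.
Security/T1 (19): +30 ; 55 left.
Fill Support T1 block (40 at 18) ; 15 left.
QA/T1: +15 of 40 at 17; pool empty.
Total = 26×20 + 25×50 + 19×30 + 18×40 + 17×15 = 3315.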